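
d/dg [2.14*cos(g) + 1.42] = -2.14*sin(g)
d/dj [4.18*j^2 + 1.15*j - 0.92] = 8.36*j + 1.15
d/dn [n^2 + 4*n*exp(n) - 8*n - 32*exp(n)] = 4*n*exp(n) + 2*n - 28*exp(n) - 8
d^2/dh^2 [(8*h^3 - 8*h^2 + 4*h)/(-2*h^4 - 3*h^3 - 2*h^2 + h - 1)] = 8*(-8*h^9 + 24*h^8 + 36*h^7 - 54*h^6 + 15*h^5 - 18*h^4 - 23*h^3 + 12*h^2 + 1)/(8*h^12 + 36*h^11 + 78*h^10 + 87*h^9 + 54*h^8 + 21*h^7 + 29*h^6 + 21*h^5 + 6*h^4 - 4*h^3 + 9*h^2 - 3*h + 1)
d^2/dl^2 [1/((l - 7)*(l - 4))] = 2*((l - 7)^2 + (l - 7)*(l - 4) + (l - 4)^2)/((l - 7)^3*(l - 4)^3)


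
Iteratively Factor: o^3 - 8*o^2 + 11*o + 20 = (o - 4)*(o^2 - 4*o - 5) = (o - 5)*(o - 4)*(o + 1)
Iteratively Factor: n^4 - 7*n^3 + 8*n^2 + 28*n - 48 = (n + 2)*(n^3 - 9*n^2 + 26*n - 24) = (n - 4)*(n + 2)*(n^2 - 5*n + 6) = (n - 4)*(n - 3)*(n + 2)*(n - 2)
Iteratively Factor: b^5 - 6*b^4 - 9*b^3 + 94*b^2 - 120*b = (b - 3)*(b^4 - 3*b^3 - 18*b^2 + 40*b) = (b - 3)*(b + 4)*(b^3 - 7*b^2 + 10*b) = (b - 3)*(b - 2)*(b + 4)*(b^2 - 5*b) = (b - 5)*(b - 3)*(b - 2)*(b + 4)*(b)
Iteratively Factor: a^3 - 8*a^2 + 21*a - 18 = (a - 3)*(a^2 - 5*a + 6) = (a - 3)*(a - 2)*(a - 3)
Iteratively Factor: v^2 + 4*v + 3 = (v + 3)*(v + 1)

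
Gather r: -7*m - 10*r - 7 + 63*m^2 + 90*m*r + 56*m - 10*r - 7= 63*m^2 + 49*m + r*(90*m - 20) - 14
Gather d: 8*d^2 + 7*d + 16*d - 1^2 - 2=8*d^2 + 23*d - 3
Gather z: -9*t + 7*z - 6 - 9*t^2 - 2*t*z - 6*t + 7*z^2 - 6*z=-9*t^2 - 15*t + 7*z^2 + z*(1 - 2*t) - 6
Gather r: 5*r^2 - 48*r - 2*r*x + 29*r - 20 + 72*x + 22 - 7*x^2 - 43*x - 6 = 5*r^2 + r*(-2*x - 19) - 7*x^2 + 29*x - 4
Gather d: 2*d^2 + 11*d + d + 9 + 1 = 2*d^2 + 12*d + 10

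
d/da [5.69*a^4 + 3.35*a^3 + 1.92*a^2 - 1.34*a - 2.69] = 22.76*a^3 + 10.05*a^2 + 3.84*a - 1.34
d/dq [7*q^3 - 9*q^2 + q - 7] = 21*q^2 - 18*q + 1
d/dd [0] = 0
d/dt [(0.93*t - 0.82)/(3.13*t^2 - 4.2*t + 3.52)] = (-2.9109*t^2 + 5.1332*t - 0.1704)/(9.7969*t^4 - 26.292*t^3 + 39.6752*t^2 - 29.568*t + 12.3904)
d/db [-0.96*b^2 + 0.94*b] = 0.94 - 1.92*b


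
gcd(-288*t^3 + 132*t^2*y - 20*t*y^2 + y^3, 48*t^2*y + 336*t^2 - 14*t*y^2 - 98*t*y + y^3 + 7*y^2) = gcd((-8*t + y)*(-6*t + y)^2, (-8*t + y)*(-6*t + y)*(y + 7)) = 48*t^2 - 14*t*y + y^2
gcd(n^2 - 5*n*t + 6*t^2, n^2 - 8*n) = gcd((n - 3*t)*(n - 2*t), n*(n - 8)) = 1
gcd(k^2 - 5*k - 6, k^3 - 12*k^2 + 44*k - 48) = k - 6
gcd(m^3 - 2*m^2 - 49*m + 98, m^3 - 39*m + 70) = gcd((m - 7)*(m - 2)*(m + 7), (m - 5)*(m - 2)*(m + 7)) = m^2 + 5*m - 14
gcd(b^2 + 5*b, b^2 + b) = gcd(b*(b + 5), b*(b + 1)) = b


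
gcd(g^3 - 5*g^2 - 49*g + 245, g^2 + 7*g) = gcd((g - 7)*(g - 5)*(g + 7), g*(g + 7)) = g + 7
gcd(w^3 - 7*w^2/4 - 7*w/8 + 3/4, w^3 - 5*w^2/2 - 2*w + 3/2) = w - 1/2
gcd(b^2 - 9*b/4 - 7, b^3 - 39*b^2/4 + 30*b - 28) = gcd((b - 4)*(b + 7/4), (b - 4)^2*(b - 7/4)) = b - 4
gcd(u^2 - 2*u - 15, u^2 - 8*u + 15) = u - 5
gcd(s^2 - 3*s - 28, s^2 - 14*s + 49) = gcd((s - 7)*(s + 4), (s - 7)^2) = s - 7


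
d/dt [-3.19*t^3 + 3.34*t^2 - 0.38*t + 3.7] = -9.57*t^2 + 6.68*t - 0.38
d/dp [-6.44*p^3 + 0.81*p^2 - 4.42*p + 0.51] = -19.32*p^2 + 1.62*p - 4.42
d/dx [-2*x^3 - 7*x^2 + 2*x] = -6*x^2 - 14*x + 2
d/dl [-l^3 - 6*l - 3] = -3*l^2 - 6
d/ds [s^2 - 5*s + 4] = 2*s - 5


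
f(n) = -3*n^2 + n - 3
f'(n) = 1 - 6*n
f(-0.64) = -4.87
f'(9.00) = -53.00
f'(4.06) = -23.36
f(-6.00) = -117.00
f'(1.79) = -9.74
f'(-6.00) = 37.00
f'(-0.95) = 6.70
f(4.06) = -48.39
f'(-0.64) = 4.84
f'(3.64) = -20.84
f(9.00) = -237.00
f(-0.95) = -6.66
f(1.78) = -10.73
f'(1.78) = -9.68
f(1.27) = -6.57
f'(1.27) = -6.62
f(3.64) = -39.11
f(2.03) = -13.33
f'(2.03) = -11.18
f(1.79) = -10.82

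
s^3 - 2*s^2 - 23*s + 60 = (s - 4)*(s - 3)*(s + 5)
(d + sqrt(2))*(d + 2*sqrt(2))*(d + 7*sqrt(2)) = d^3 + 10*sqrt(2)*d^2 + 46*d + 28*sqrt(2)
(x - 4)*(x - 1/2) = x^2 - 9*x/2 + 2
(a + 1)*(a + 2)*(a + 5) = a^3 + 8*a^2 + 17*a + 10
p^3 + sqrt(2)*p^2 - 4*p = p*(p - sqrt(2))*(p + 2*sqrt(2))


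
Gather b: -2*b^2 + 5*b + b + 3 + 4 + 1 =-2*b^2 + 6*b + 8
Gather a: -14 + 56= 42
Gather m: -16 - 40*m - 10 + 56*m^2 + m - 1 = 56*m^2 - 39*m - 27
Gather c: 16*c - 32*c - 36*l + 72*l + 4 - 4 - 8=-16*c + 36*l - 8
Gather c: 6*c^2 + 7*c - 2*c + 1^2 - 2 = 6*c^2 + 5*c - 1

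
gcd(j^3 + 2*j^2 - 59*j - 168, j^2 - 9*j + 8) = j - 8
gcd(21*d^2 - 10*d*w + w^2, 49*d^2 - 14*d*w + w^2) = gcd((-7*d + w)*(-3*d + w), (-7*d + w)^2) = -7*d + w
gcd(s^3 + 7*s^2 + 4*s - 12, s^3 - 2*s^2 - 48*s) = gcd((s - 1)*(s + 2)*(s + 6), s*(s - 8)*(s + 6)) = s + 6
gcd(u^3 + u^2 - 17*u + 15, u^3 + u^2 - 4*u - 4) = 1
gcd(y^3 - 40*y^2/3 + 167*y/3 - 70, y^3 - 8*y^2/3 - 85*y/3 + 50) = y - 6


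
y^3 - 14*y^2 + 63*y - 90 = (y - 6)*(y - 5)*(y - 3)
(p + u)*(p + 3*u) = p^2 + 4*p*u + 3*u^2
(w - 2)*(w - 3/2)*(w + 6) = w^3 + 5*w^2/2 - 18*w + 18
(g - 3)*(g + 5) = g^2 + 2*g - 15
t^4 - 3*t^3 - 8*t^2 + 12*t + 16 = (t - 4)*(t - 2)*(t + 1)*(t + 2)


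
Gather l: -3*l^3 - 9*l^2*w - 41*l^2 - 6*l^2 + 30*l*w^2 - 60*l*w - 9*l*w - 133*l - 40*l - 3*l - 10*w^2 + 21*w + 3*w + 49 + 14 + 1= -3*l^3 + l^2*(-9*w - 47) + l*(30*w^2 - 69*w - 176) - 10*w^2 + 24*w + 64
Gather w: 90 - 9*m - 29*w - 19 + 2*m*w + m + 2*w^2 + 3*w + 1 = -8*m + 2*w^2 + w*(2*m - 26) + 72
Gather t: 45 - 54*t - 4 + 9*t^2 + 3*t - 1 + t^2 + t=10*t^2 - 50*t + 40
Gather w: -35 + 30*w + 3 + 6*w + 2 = 36*w - 30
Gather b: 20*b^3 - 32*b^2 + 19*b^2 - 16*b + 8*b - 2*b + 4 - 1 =20*b^3 - 13*b^2 - 10*b + 3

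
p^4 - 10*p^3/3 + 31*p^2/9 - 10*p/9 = p*(p - 5/3)*(p - 1)*(p - 2/3)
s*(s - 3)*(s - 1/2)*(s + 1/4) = s^4 - 13*s^3/4 + 5*s^2/8 + 3*s/8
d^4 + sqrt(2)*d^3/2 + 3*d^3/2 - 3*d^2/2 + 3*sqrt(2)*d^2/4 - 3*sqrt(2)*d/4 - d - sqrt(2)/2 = (d - 1)*(d + 1/2)*(d + 2)*(d + sqrt(2)/2)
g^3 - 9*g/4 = g*(g - 3/2)*(g + 3/2)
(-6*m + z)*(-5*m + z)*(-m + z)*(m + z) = -30*m^4 + 11*m^3*z + 29*m^2*z^2 - 11*m*z^3 + z^4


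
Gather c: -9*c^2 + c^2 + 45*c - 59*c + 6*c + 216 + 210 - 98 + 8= -8*c^2 - 8*c + 336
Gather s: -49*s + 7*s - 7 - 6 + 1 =-42*s - 12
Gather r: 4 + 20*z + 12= 20*z + 16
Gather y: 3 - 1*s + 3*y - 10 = -s + 3*y - 7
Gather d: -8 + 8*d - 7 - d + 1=7*d - 14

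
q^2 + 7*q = q*(q + 7)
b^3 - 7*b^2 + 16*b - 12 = (b - 3)*(b - 2)^2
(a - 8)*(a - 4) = a^2 - 12*a + 32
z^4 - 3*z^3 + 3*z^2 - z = z*(z - 1)^3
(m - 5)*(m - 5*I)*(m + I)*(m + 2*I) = m^4 - 5*m^3 - 2*I*m^3 + 13*m^2 + 10*I*m^2 - 65*m + 10*I*m - 50*I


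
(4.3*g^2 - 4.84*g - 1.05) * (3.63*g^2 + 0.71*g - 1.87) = 15.609*g^4 - 14.5162*g^3 - 15.2889*g^2 + 8.3053*g + 1.9635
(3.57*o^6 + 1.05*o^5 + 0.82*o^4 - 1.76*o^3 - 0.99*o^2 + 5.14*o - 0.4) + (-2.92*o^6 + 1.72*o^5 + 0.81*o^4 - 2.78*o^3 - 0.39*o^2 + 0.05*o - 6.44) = 0.65*o^6 + 2.77*o^5 + 1.63*o^4 - 4.54*o^3 - 1.38*o^2 + 5.19*o - 6.84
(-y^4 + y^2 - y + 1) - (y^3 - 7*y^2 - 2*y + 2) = -y^4 - y^3 + 8*y^2 + y - 1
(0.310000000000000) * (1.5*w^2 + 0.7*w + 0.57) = 0.465*w^2 + 0.217*w + 0.1767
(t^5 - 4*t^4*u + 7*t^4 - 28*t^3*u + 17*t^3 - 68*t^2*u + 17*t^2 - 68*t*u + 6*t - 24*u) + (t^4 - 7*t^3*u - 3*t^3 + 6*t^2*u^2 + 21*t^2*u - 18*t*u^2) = t^5 - 4*t^4*u + 8*t^4 - 35*t^3*u + 14*t^3 + 6*t^2*u^2 - 47*t^2*u + 17*t^2 - 18*t*u^2 - 68*t*u + 6*t - 24*u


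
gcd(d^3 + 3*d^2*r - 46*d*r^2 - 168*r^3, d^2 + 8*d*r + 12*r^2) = d + 6*r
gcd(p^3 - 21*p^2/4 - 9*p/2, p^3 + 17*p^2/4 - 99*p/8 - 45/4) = p + 3/4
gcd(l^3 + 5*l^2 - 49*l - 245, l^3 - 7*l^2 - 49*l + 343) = l^2 - 49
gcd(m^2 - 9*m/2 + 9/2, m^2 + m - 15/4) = m - 3/2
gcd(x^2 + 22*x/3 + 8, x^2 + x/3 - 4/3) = x + 4/3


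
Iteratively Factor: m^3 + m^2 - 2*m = (m - 1)*(m^2 + 2*m) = (m - 1)*(m + 2)*(m)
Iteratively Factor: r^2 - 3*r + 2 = (r - 1)*(r - 2)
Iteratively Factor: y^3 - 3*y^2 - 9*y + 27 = (y - 3)*(y^2 - 9) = (y - 3)^2*(y + 3)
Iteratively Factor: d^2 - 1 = (d + 1)*(d - 1)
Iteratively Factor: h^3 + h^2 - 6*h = (h + 3)*(h^2 - 2*h) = h*(h + 3)*(h - 2)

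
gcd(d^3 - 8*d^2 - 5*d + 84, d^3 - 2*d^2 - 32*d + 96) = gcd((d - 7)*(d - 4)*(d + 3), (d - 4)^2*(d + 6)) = d - 4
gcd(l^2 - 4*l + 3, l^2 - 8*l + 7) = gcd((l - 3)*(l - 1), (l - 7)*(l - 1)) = l - 1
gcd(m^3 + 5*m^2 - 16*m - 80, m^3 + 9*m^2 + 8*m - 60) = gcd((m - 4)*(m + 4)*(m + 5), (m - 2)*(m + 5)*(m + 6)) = m + 5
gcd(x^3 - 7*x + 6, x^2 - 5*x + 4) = x - 1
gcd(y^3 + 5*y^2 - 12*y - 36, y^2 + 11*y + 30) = y + 6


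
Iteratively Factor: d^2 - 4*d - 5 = (d + 1)*(d - 5)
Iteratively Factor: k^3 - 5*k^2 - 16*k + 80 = (k - 4)*(k^2 - k - 20) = (k - 4)*(k + 4)*(k - 5)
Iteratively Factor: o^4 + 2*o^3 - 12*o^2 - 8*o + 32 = (o - 2)*(o^3 + 4*o^2 - 4*o - 16) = (o - 2)*(o + 4)*(o^2 - 4) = (o - 2)^2*(o + 4)*(o + 2)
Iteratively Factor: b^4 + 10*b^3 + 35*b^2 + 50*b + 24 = (b + 1)*(b^3 + 9*b^2 + 26*b + 24) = (b + 1)*(b + 4)*(b^2 + 5*b + 6) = (b + 1)*(b + 2)*(b + 4)*(b + 3)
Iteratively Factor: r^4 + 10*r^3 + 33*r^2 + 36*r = (r + 3)*(r^3 + 7*r^2 + 12*r) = r*(r + 3)*(r^2 + 7*r + 12) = r*(r + 3)*(r + 4)*(r + 3)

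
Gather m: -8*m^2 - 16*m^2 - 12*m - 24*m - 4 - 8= -24*m^2 - 36*m - 12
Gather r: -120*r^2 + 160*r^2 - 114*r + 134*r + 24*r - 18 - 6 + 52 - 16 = 40*r^2 + 44*r + 12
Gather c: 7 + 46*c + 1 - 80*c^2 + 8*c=-80*c^2 + 54*c + 8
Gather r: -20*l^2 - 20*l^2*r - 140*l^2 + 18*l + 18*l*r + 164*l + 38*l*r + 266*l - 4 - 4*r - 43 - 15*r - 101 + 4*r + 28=-160*l^2 + 448*l + r*(-20*l^2 + 56*l - 15) - 120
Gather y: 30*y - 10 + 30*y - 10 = 60*y - 20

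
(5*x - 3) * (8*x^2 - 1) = 40*x^3 - 24*x^2 - 5*x + 3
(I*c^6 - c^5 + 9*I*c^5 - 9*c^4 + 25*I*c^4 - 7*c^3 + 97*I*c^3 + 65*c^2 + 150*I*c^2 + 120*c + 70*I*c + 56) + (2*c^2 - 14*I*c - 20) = I*c^6 - c^5 + 9*I*c^5 - 9*c^4 + 25*I*c^4 - 7*c^3 + 97*I*c^3 + 67*c^2 + 150*I*c^2 + 120*c + 56*I*c + 36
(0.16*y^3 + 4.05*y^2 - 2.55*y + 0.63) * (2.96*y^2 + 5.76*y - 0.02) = 0.4736*y^5 + 12.9096*y^4 + 15.7768*y^3 - 12.9042*y^2 + 3.6798*y - 0.0126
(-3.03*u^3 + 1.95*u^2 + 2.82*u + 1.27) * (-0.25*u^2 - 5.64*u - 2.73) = 0.7575*u^5 + 16.6017*u^4 - 3.4311*u^3 - 21.5458*u^2 - 14.8614*u - 3.4671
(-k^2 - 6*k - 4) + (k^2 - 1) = -6*k - 5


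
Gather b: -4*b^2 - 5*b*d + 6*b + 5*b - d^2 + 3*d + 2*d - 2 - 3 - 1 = -4*b^2 + b*(11 - 5*d) - d^2 + 5*d - 6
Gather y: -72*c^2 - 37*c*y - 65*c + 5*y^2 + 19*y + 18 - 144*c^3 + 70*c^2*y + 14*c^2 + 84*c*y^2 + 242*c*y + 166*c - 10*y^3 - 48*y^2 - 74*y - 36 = -144*c^3 - 58*c^2 + 101*c - 10*y^3 + y^2*(84*c - 43) + y*(70*c^2 + 205*c - 55) - 18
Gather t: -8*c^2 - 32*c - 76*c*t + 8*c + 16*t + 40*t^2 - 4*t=-8*c^2 - 24*c + 40*t^2 + t*(12 - 76*c)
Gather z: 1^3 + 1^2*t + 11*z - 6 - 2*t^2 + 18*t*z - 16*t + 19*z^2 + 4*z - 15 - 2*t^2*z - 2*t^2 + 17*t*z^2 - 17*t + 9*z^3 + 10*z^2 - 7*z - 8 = -4*t^2 - 32*t + 9*z^3 + z^2*(17*t + 29) + z*(-2*t^2 + 18*t + 8) - 28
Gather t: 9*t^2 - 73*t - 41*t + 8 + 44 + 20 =9*t^2 - 114*t + 72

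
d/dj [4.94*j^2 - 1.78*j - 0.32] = 9.88*j - 1.78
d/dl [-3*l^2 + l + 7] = 1 - 6*l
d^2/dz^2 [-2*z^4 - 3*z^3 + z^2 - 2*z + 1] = -24*z^2 - 18*z + 2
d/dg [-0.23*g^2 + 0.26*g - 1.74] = 0.26 - 0.46*g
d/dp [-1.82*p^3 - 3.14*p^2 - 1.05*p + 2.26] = -5.46*p^2 - 6.28*p - 1.05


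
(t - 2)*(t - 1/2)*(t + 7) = t^3 + 9*t^2/2 - 33*t/2 + 7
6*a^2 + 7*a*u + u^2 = (a + u)*(6*a + u)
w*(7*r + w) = 7*r*w + w^2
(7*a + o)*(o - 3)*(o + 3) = 7*a*o^2 - 63*a + o^3 - 9*o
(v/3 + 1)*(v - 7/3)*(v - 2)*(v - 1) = v^4/3 - 7*v^3/9 - 7*v^2/3 + 67*v/9 - 14/3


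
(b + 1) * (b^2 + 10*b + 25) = b^3 + 11*b^2 + 35*b + 25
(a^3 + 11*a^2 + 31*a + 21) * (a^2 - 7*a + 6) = a^5 + 4*a^4 - 40*a^3 - 130*a^2 + 39*a + 126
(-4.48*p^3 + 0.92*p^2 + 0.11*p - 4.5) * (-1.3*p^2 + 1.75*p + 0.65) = 5.824*p^5 - 9.036*p^4 - 1.445*p^3 + 6.6405*p^2 - 7.8035*p - 2.925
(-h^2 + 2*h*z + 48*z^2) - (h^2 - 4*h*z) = -2*h^2 + 6*h*z + 48*z^2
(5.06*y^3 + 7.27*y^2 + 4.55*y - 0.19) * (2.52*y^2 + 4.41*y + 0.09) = 12.7512*y^5 + 40.635*y^4 + 43.9821*y^3 + 20.241*y^2 - 0.4284*y - 0.0171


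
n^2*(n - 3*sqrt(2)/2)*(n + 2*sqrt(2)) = n^4 + sqrt(2)*n^3/2 - 6*n^2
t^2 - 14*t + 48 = (t - 8)*(t - 6)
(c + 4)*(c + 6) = c^2 + 10*c + 24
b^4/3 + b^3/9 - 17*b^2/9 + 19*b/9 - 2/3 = (b/3 + 1)*(b - 1)^2*(b - 2/3)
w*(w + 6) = w^2 + 6*w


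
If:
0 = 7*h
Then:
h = 0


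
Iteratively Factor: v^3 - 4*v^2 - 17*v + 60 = (v + 4)*(v^2 - 8*v + 15) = (v - 3)*(v + 4)*(v - 5)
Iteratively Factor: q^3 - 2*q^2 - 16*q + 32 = (q - 2)*(q^2 - 16) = (q - 4)*(q - 2)*(q + 4)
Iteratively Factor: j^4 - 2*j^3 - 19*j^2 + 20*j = (j + 4)*(j^3 - 6*j^2 + 5*j) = (j - 1)*(j + 4)*(j^2 - 5*j) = (j - 5)*(j - 1)*(j + 4)*(j)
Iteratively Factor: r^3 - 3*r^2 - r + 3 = (r - 3)*(r^2 - 1) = (r - 3)*(r - 1)*(r + 1)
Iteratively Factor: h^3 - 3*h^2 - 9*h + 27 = (h - 3)*(h^2 - 9) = (h - 3)^2*(h + 3)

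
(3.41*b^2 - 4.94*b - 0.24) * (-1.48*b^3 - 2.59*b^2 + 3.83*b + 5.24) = -5.0468*b^5 - 1.5207*b^4 + 26.2101*b^3 - 0.430199999999999*b^2 - 26.8048*b - 1.2576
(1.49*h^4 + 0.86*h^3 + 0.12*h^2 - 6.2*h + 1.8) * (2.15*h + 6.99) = 3.2035*h^5 + 12.2641*h^4 + 6.2694*h^3 - 12.4912*h^2 - 39.468*h + 12.582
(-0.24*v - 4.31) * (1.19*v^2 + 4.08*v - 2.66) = -0.2856*v^3 - 6.1081*v^2 - 16.9464*v + 11.4646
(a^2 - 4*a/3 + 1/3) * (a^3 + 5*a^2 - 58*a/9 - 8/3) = a^5 + 11*a^4/3 - 115*a^3/9 + 205*a^2/27 + 38*a/27 - 8/9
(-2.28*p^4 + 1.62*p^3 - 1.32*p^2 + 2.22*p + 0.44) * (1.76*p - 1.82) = -4.0128*p^5 + 7.0008*p^4 - 5.2716*p^3 + 6.3096*p^2 - 3.266*p - 0.8008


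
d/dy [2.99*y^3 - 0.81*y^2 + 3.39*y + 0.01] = 8.97*y^2 - 1.62*y + 3.39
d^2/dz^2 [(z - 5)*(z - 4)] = 2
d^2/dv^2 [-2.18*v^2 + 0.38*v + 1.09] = -4.36000000000000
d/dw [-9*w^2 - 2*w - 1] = -18*w - 2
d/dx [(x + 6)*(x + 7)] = 2*x + 13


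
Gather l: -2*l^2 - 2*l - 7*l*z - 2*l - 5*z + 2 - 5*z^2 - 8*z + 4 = -2*l^2 + l*(-7*z - 4) - 5*z^2 - 13*z + 6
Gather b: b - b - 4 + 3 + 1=0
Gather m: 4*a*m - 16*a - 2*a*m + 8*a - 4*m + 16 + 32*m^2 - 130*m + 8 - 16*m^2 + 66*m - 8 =-8*a + 16*m^2 + m*(2*a - 68) + 16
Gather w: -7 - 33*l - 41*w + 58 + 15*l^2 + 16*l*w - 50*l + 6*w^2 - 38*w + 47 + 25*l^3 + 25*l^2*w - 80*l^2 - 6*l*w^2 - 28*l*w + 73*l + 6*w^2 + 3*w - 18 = 25*l^3 - 65*l^2 - 10*l + w^2*(12 - 6*l) + w*(25*l^2 - 12*l - 76) + 80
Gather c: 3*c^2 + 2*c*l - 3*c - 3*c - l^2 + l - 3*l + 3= 3*c^2 + c*(2*l - 6) - l^2 - 2*l + 3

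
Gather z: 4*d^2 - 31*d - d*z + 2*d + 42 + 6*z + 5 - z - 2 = 4*d^2 - 29*d + z*(5 - d) + 45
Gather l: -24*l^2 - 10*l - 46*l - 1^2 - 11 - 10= -24*l^2 - 56*l - 22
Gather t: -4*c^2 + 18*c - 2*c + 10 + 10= -4*c^2 + 16*c + 20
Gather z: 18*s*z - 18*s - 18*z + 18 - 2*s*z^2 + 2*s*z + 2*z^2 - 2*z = -18*s + z^2*(2 - 2*s) + z*(20*s - 20) + 18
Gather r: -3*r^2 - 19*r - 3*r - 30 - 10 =-3*r^2 - 22*r - 40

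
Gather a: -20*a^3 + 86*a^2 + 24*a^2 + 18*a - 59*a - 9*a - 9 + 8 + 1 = -20*a^3 + 110*a^2 - 50*a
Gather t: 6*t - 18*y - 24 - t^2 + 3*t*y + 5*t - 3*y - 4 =-t^2 + t*(3*y + 11) - 21*y - 28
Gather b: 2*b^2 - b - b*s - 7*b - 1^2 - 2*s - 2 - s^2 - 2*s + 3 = 2*b^2 + b*(-s - 8) - s^2 - 4*s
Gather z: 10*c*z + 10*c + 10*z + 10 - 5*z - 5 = 10*c + z*(10*c + 5) + 5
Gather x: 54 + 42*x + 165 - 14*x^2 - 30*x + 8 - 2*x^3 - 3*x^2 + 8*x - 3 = -2*x^3 - 17*x^2 + 20*x + 224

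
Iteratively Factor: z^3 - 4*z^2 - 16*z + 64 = (z - 4)*(z^2 - 16) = (z - 4)*(z + 4)*(z - 4)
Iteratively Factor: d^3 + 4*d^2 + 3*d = (d + 3)*(d^2 + d) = d*(d + 3)*(d + 1)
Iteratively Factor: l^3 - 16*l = (l)*(l^2 - 16) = l*(l + 4)*(l - 4)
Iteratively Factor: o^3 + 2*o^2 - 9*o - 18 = (o - 3)*(o^2 + 5*o + 6) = (o - 3)*(o + 2)*(o + 3)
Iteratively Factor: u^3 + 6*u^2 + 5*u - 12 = (u + 4)*(u^2 + 2*u - 3) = (u - 1)*(u + 4)*(u + 3)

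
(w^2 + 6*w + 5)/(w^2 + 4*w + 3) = (w + 5)/(w + 3)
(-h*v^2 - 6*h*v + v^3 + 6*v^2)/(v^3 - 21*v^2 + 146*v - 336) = v*(-h*v - 6*h + v^2 + 6*v)/(v^3 - 21*v^2 + 146*v - 336)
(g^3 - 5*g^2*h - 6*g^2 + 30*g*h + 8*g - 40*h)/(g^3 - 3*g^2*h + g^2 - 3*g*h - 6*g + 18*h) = (g^2 - 5*g*h - 4*g + 20*h)/(g^2 - 3*g*h + 3*g - 9*h)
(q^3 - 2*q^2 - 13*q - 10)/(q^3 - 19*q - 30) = (q + 1)/(q + 3)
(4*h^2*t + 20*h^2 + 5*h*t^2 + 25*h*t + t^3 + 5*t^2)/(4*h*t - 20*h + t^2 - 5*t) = (h*t + 5*h + t^2 + 5*t)/(t - 5)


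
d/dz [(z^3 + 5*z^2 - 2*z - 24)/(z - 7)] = 2*(z^3 - 8*z^2 - 35*z + 19)/(z^2 - 14*z + 49)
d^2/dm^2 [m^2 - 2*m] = 2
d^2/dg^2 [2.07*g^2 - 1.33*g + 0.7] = 4.14000000000000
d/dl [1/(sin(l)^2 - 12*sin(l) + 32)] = 2*(6 - sin(l))*cos(l)/(sin(l)^2 - 12*sin(l) + 32)^2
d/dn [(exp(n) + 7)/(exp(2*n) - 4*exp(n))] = (-exp(2*n) - 14*exp(n) + 28)*exp(-n)/(exp(2*n) - 8*exp(n) + 16)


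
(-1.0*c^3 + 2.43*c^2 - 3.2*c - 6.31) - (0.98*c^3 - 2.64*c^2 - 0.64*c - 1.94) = -1.98*c^3 + 5.07*c^2 - 2.56*c - 4.37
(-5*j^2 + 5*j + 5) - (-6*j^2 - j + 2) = j^2 + 6*j + 3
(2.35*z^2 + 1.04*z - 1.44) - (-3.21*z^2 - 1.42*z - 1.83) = 5.56*z^2 + 2.46*z + 0.39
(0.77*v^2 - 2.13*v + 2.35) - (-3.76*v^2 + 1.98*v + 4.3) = 4.53*v^2 - 4.11*v - 1.95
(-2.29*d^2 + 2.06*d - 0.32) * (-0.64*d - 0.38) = 1.4656*d^3 - 0.4482*d^2 - 0.578*d + 0.1216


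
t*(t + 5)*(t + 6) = t^3 + 11*t^2 + 30*t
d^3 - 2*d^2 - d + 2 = (d - 2)*(d - 1)*(d + 1)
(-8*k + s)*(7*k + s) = -56*k^2 - k*s + s^2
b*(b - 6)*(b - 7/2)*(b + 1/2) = b^4 - 9*b^3 + 65*b^2/4 + 21*b/2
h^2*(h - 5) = h^3 - 5*h^2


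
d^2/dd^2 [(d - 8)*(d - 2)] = 2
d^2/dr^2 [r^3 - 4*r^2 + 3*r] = 6*r - 8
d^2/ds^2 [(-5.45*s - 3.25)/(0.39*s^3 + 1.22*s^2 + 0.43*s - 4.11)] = (-4.97367*s^5 - 21.49056*s^4 - 39.13723*s^3 - 137.12361*s^2 - 205.45059*s - 53.05772)/(0.059319*s^9 + 0.556686*s^8 + 1.937637*s^7 + 1.168019*s^6 - 9.596859*s^5 - 21.81072*s^4 + 6.906628*s^3 + 59.545269*s^2 + 21.790809*s - 69.426531)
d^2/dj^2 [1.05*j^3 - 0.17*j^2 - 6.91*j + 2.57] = 6.3*j - 0.34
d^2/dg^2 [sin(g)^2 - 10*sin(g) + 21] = 10*sin(g) + 2*cos(2*g)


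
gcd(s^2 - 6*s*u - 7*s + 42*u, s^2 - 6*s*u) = s - 6*u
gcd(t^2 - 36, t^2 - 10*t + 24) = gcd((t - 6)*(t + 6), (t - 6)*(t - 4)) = t - 6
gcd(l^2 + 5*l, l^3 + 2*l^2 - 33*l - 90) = l + 5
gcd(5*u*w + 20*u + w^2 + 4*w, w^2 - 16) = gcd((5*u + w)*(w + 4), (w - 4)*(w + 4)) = w + 4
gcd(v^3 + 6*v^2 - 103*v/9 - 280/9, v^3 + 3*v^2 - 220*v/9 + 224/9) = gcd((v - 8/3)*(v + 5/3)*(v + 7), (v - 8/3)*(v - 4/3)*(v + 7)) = v^2 + 13*v/3 - 56/3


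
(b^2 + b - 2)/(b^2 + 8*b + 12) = (b - 1)/(b + 6)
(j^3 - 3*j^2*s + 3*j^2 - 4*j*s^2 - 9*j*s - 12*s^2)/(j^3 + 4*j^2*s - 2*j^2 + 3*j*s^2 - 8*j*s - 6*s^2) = (j^2 - 4*j*s + 3*j - 12*s)/(j^2 + 3*j*s - 2*j - 6*s)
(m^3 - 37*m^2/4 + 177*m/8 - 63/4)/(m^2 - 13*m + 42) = (8*m^2 - 26*m + 21)/(8*(m - 7))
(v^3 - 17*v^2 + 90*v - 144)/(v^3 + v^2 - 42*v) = (v^2 - 11*v + 24)/(v*(v + 7))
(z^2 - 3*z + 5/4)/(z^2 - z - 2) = (-z^2 + 3*z - 5/4)/(-z^2 + z + 2)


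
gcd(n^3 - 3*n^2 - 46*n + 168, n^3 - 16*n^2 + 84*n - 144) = n^2 - 10*n + 24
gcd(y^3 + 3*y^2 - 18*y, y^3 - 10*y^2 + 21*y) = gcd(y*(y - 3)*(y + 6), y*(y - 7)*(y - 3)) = y^2 - 3*y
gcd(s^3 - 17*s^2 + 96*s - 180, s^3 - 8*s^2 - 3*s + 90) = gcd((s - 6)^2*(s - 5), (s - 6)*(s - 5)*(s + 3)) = s^2 - 11*s + 30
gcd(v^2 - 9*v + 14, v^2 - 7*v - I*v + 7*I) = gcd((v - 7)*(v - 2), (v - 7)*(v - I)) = v - 7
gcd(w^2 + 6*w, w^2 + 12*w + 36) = w + 6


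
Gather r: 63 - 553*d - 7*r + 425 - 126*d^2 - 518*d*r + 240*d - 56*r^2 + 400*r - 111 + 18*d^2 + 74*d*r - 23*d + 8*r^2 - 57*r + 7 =-108*d^2 - 336*d - 48*r^2 + r*(336 - 444*d) + 384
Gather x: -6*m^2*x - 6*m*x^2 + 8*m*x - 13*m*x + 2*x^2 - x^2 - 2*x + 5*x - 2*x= x^2*(1 - 6*m) + x*(-6*m^2 - 5*m + 1)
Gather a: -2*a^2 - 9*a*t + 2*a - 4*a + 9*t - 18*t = -2*a^2 + a*(-9*t - 2) - 9*t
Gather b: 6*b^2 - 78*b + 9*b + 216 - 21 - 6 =6*b^2 - 69*b + 189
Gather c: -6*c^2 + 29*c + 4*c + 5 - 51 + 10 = -6*c^2 + 33*c - 36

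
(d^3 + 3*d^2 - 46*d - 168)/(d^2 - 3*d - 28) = d + 6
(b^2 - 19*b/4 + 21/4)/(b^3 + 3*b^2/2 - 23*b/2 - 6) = (4*b - 7)/(2*(2*b^2 + 9*b + 4))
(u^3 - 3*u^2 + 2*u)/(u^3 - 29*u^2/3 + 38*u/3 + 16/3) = 3*u*(u - 1)/(3*u^2 - 23*u - 8)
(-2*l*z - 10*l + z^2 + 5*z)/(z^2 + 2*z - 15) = (-2*l + z)/(z - 3)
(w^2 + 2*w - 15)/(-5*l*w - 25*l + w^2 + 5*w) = (w - 3)/(-5*l + w)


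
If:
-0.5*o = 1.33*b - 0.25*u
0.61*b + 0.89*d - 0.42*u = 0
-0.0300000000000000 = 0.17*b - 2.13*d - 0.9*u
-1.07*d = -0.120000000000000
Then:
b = -0.37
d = 0.11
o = 0.84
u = -0.30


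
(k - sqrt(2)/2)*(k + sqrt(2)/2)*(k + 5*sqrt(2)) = k^3 + 5*sqrt(2)*k^2 - k/2 - 5*sqrt(2)/2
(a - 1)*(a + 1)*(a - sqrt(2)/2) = a^3 - sqrt(2)*a^2/2 - a + sqrt(2)/2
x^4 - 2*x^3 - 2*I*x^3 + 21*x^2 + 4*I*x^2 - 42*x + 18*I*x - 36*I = (x - 2)*(x - 6*I)*(x + I)*(x + 3*I)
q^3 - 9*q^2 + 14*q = q*(q - 7)*(q - 2)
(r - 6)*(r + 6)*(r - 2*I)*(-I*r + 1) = -I*r^4 - r^3 + 34*I*r^2 + 36*r + 72*I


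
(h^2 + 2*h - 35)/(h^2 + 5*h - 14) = (h - 5)/(h - 2)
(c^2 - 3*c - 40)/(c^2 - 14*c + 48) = (c + 5)/(c - 6)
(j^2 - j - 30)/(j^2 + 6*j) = (j^2 - j - 30)/(j*(j + 6))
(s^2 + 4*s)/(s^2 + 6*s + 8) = s/(s + 2)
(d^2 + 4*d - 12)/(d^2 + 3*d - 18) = (d - 2)/(d - 3)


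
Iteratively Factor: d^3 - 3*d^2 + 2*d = (d - 2)*(d^2 - d) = d*(d - 2)*(d - 1)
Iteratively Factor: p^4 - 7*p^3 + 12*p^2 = (p)*(p^3 - 7*p^2 + 12*p) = p*(p - 3)*(p^2 - 4*p) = p^2*(p - 3)*(p - 4)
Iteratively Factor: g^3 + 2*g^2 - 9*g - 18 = (g - 3)*(g^2 + 5*g + 6) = (g - 3)*(g + 3)*(g + 2)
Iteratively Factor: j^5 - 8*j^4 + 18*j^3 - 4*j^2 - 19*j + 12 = (j - 1)*(j^4 - 7*j^3 + 11*j^2 + 7*j - 12) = (j - 1)*(j + 1)*(j^3 - 8*j^2 + 19*j - 12) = (j - 3)*(j - 1)*(j + 1)*(j^2 - 5*j + 4) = (j - 3)*(j - 1)^2*(j + 1)*(j - 4)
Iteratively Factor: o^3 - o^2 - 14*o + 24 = (o + 4)*(o^2 - 5*o + 6) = (o - 2)*(o + 4)*(o - 3)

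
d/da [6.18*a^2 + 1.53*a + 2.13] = 12.36*a + 1.53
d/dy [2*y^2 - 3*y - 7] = 4*y - 3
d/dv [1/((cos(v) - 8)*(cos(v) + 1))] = (2*cos(v) - 7)*sin(v)/((cos(v) - 8)^2*(cos(v) + 1)^2)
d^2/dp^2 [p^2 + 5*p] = 2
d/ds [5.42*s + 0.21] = 5.42000000000000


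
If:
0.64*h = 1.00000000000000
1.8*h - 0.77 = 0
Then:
No Solution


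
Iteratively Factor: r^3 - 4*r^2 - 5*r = (r + 1)*(r^2 - 5*r) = r*(r + 1)*(r - 5)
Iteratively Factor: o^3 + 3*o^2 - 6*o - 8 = (o - 2)*(o^2 + 5*o + 4) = (o - 2)*(o + 1)*(o + 4)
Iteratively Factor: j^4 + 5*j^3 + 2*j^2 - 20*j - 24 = (j + 3)*(j^3 + 2*j^2 - 4*j - 8) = (j + 2)*(j + 3)*(j^2 - 4) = (j - 2)*(j + 2)*(j + 3)*(j + 2)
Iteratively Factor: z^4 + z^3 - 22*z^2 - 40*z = (z - 5)*(z^3 + 6*z^2 + 8*z) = z*(z - 5)*(z^2 + 6*z + 8) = z*(z - 5)*(z + 4)*(z + 2)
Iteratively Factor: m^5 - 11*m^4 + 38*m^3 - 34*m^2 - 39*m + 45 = (m - 5)*(m^4 - 6*m^3 + 8*m^2 + 6*m - 9) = (m - 5)*(m - 1)*(m^3 - 5*m^2 + 3*m + 9) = (m - 5)*(m - 1)*(m + 1)*(m^2 - 6*m + 9) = (m - 5)*(m - 3)*(m - 1)*(m + 1)*(m - 3)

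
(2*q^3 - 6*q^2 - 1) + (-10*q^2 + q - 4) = 2*q^3 - 16*q^2 + q - 5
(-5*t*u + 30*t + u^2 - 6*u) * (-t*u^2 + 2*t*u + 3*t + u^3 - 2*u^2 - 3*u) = 5*t^2*u^3 - 40*t^2*u^2 + 45*t^2*u + 90*t^2 - 6*t*u^4 + 48*t*u^3 - 54*t*u^2 - 108*t*u + u^5 - 8*u^4 + 9*u^3 + 18*u^2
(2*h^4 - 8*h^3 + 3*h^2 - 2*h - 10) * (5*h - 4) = 10*h^5 - 48*h^4 + 47*h^3 - 22*h^2 - 42*h + 40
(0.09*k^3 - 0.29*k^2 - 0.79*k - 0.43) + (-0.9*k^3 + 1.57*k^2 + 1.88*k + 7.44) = -0.81*k^3 + 1.28*k^2 + 1.09*k + 7.01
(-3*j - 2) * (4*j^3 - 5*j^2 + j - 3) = -12*j^4 + 7*j^3 + 7*j^2 + 7*j + 6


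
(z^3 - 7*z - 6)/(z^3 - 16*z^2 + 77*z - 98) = (z^3 - 7*z - 6)/(z^3 - 16*z^2 + 77*z - 98)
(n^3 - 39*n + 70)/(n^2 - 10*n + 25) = (n^2 + 5*n - 14)/(n - 5)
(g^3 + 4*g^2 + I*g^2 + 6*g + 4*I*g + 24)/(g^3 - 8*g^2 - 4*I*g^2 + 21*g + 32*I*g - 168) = (g^2 + 2*g*(2 - I) - 8*I)/(g^2 - g*(8 + 7*I) + 56*I)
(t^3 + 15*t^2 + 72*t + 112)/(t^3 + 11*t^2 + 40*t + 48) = (t + 7)/(t + 3)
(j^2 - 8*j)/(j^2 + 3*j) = (j - 8)/(j + 3)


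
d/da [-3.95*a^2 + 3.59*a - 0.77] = 3.59 - 7.9*a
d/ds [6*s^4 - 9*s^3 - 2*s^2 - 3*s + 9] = 24*s^3 - 27*s^2 - 4*s - 3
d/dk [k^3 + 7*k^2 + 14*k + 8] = 3*k^2 + 14*k + 14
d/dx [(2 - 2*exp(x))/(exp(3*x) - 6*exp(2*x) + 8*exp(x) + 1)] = 2*(-(1 - exp(x))*(3*exp(2*x) - 12*exp(x) + 8) - exp(3*x) + 6*exp(2*x) - 8*exp(x) - 1)*exp(x)/(exp(3*x) - 6*exp(2*x) + 8*exp(x) + 1)^2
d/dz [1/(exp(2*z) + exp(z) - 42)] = (-2*exp(z) - 1)*exp(z)/(exp(2*z) + exp(z) - 42)^2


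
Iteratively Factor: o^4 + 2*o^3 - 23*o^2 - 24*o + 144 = (o - 3)*(o^3 + 5*o^2 - 8*o - 48) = (o - 3)*(o + 4)*(o^2 + o - 12) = (o - 3)^2*(o + 4)*(o + 4)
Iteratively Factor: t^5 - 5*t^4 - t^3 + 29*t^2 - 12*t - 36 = (t + 1)*(t^4 - 6*t^3 + 5*t^2 + 24*t - 36) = (t + 1)*(t + 2)*(t^3 - 8*t^2 + 21*t - 18) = (t - 3)*(t + 1)*(t + 2)*(t^2 - 5*t + 6) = (t - 3)^2*(t + 1)*(t + 2)*(t - 2)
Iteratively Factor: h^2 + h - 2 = (h - 1)*(h + 2)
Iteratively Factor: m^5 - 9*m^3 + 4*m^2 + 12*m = (m + 1)*(m^4 - m^3 - 8*m^2 + 12*m) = (m - 2)*(m + 1)*(m^3 + m^2 - 6*m) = (m - 2)^2*(m + 1)*(m^2 + 3*m) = m*(m - 2)^2*(m + 1)*(m + 3)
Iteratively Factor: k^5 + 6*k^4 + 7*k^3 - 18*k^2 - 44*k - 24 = (k + 1)*(k^4 + 5*k^3 + 2*k^2 - 20*k - 24) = (k + 1)*(k + 2)*(k^3 + 3*k^2 - 4*k - 12) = (k + 1)*(k + 2)*(k + 3)*(k^2 - 4) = (k - 2)*(k + 1)*(k + 2)*(k + 3)*(k + 2)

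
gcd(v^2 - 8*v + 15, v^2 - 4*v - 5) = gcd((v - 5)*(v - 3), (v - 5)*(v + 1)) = v - 5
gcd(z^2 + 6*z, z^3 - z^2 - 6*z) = z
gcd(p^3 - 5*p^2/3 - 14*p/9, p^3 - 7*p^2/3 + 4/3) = p + 2/3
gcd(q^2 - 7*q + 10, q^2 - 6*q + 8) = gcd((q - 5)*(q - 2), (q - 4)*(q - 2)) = q - 2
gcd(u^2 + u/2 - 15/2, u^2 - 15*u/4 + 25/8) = u - 5/2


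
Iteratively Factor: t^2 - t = (t - 1)*(t)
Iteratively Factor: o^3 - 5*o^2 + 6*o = (o - 3)*(o^2 - 2*o) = o*(o - 3)*(o - 2)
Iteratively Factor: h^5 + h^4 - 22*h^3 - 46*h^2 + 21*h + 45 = (h + 1)*(h^4 - 22*h^2 - 24*h + 45) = (h - 1)*(h + 1)*(h^3 + h^2 - 21*h - 45) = (h - 5)*(h - 1)*(h + 1)*(h^2 + 6*h + 9) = (h - 5)*(h - 1)*(h + 1)*(h + 3)*(h + 3)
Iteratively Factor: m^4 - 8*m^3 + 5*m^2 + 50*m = (m)*(m^3 - 8*m^2 + 5*m + 50) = m*(m - 5)*(m^2 - 3*m - 10) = m*(m - 5)*(m + 2)*(m - 5)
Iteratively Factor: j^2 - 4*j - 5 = (j + 1)*(j - 5)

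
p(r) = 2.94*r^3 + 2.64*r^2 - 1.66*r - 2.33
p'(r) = 8.82*r^2 + 5.28*r - 1.66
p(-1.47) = -3.52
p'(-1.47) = 9.64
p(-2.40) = -23.78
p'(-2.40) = 36.47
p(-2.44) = -25.27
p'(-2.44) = 37.97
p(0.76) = -0.78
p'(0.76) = 7.45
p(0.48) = -2.19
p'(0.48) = 2.91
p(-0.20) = -1.92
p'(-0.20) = -2.36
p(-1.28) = -2.05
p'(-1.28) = 6.03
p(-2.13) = -15.23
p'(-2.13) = 27.11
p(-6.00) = -532.37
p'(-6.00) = 284.18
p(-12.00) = -4682.57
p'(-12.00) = 1205.06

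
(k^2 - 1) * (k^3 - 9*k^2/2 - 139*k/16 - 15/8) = k^5 - 9*k^4/2 - 155*k^3/16 + 21*k^2/8 + 139*k/16 + 15/8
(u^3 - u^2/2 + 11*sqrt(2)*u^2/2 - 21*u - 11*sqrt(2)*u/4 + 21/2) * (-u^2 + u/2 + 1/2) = -u^5 - 11*sqrt(2)*u^4/2 + u^4 + 11*sqrt(2)*u^3/2 + 85*u^3/4 - 85*u^2/4 + 11*sqrt(2)*u^2/8 - 21*u/4 - 11*sqrt(2)*u/8 + 21/4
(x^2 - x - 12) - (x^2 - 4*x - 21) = 3*x + 9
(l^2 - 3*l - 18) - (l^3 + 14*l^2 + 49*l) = -l^3 - 13*l^2 - 52*l - 18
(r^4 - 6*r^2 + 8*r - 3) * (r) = r^5 - 6*r^3 + 8*r^2 - 3*r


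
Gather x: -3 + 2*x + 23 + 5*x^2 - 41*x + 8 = 5*x^2 - 39*x + 28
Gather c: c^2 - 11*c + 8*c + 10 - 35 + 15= c^2 - 3*c - 10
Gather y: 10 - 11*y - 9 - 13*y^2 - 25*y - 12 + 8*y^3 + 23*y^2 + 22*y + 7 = 8*y^3 + 10*y^2 - 14*y - 4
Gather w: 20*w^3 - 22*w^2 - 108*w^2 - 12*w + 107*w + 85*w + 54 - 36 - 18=20*w^3 - 130*w^2 + 180*w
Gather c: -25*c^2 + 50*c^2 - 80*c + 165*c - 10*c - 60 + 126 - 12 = 25*c^2 + 75*c + 54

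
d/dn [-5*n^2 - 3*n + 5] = -10*n - 3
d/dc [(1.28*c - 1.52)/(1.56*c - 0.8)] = (2.101632*c - 1.07776)/(1.56*c - 0.8)^3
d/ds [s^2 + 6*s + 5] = 2*s + 6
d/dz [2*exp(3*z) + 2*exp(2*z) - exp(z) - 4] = (6*exp(2*z) + 4*exp(z) - 1)*exp(z)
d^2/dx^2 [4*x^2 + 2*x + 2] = 8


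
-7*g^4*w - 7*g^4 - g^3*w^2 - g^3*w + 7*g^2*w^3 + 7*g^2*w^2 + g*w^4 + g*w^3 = (-g + w)*(g + w)*(7*g + w)*(g*w + g)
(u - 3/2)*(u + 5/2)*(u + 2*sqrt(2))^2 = u^4 + u^3 + 4*sqrt(2)*u^3 + 17*u^2/4 + 4*sqrt(2)*u^2 - 15*sqrt(2)*u + 8*u - 30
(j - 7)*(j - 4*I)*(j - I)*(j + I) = j^4 - 7*j^3 - 4*I*j^3 + j^2 + 28*I*j^2 - 7*j - 4*I*j + 28*I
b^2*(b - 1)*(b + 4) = b^4 + 3*b^3 - 4*b^2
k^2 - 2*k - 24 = (k - 6)*(k + 4)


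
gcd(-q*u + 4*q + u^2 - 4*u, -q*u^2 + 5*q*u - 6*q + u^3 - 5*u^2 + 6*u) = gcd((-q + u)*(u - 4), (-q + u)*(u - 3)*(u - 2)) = q - u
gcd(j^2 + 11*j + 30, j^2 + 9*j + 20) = j + 5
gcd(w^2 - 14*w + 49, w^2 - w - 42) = w - 7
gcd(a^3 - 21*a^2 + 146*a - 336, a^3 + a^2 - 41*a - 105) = a - 7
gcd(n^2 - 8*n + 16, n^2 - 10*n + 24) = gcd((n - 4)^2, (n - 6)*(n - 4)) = n - 4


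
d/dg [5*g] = 5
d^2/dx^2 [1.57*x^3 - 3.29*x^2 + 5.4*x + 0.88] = 9.42*x - 6.58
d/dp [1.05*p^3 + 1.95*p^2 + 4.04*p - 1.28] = 3.15*p^2 + 3.9*p + 4.04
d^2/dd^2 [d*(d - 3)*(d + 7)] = 6*d + 8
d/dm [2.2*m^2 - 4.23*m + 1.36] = 4.4*m - 4.23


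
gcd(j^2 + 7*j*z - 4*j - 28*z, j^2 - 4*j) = j - 4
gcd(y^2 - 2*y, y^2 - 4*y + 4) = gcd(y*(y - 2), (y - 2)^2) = y - 2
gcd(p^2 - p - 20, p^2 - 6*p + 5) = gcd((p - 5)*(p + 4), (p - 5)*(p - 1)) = p - 5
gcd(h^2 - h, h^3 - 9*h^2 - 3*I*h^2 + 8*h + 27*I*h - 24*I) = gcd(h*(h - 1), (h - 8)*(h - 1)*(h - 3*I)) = h - 1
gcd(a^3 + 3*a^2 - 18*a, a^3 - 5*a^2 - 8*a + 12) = 1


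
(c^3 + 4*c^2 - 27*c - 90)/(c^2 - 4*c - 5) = (c^2 + 9*c + 18)/(c + 1)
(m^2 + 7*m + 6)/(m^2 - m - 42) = (m + 1)/(m - 7)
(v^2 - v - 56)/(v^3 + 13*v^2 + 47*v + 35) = (v - 8)/(v^2 + 6*v + 5)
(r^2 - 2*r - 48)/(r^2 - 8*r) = (r + 6)/r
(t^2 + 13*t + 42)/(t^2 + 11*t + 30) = (t + 7)/(t + 5)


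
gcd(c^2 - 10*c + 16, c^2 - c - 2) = c - 2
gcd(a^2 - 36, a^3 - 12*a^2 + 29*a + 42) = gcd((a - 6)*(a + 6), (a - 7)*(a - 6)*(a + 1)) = a - 6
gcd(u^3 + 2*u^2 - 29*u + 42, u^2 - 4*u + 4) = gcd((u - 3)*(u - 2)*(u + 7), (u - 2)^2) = u - 2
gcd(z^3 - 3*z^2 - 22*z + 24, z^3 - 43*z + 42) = z^2 - 7*z + 6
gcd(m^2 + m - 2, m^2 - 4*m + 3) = m - 1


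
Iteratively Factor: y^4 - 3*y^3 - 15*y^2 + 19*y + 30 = (y + 3)*(y^3 - 6*y^2 + 3*y + 10) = (y - 5)*(y + 3)*(y^2 - y - 2) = (y - 5)*(y - 2)*(y + 3)*(y + 1)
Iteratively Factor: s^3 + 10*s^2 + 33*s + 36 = (s + 4)*(s^2 + 6*s + 9) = (s + 3)*(s + 4)*(s + 3)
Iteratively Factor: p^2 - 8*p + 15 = (p - 5)*(p - 3)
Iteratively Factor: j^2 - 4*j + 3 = (j - 1)*(j - 3)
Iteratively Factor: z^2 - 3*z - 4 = (z - 4)*(z + 1)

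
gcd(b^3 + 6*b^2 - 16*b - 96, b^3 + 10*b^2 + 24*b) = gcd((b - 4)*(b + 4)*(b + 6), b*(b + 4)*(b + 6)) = b^2 + 10*b + 24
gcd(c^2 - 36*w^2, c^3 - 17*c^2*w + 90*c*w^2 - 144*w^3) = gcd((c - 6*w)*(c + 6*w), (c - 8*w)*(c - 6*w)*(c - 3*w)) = -c + 6*w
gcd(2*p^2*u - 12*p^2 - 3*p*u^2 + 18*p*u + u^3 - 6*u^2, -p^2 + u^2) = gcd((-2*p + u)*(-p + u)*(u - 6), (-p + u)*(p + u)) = p - u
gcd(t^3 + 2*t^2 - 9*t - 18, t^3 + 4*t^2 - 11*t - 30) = t^2 - t - 6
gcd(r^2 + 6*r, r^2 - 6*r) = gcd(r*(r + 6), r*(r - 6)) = r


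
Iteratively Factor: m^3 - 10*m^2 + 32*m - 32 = (m - 4)*(m^2 - 6*m + 8) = (m - 4)*(m - 2)*(m - 4)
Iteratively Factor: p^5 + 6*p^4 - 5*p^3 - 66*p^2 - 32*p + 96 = (p + 4)*(p^4 + 2*p^3 - 13*p^2 - 14*p + 24) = (p + 4)^2*(p^3 - 2*p^2 - 5*p + 6) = (p + 2)*(p + 4)^2*(p^2 - 4*p + 3) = (p - 1)*(p + 2)*(p + 4)^2*(p - 3)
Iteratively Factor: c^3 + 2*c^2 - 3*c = (c + 3)*(c^2 - c) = (c - 1)*(c + 3)*(c)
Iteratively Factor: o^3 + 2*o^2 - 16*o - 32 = (o + 4)*(o^2 - 2*o - 8) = (o - 4)*(o + 4)*(o + 2)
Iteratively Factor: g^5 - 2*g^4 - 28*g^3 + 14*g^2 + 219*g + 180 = (g + 3)*(g^4 - 5*g^3 - 13*g^2 + 53*g + 60) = (g - 5)*(g + 3)*(g^3 - 13*g - 12) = (g - 5)*(g + 3)^2*(g^2 - 3*g - 4) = (g - 5)*(g - 4)*(g + 3)^2*(g + 1)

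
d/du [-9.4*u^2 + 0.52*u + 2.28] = 0.52 - 18.8*u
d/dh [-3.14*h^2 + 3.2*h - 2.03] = 3.2 - 6.28*h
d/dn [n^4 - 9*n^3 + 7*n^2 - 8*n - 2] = 4*n^3 - 27*n^2 + 14*n - 8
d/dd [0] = 0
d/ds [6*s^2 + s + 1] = 12*s + 1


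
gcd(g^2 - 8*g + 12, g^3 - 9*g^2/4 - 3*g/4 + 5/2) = g - 2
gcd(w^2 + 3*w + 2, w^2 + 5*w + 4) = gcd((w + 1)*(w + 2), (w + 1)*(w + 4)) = w + 1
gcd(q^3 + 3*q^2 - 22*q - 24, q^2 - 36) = q + 6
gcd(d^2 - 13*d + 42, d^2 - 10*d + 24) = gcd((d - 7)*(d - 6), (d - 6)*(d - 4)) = d - 6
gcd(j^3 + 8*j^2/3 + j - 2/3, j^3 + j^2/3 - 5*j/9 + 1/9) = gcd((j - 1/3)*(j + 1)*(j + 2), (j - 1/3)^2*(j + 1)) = j^2 + 2*j/3 - 1/3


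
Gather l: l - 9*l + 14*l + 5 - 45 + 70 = 6*l + 30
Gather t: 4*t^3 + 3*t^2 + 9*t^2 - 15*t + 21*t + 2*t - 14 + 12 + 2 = 4*t^3 + 12*t^2 + 8*t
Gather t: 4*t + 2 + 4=4*t + 6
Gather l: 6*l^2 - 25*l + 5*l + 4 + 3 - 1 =6*l^2 - 20*l + 6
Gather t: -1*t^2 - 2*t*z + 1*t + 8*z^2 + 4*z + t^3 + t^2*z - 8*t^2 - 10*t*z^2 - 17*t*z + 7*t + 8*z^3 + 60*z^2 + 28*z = t^3 + t^2*(z - 9) + t*(-10*z^2 - 19*z + 8) + 8*z^3 + 68*z^2 + 32*z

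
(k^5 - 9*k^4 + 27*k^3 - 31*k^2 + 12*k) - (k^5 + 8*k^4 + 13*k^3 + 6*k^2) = -17*k^4 + 14*k^3 - 37*k^2 + 12*k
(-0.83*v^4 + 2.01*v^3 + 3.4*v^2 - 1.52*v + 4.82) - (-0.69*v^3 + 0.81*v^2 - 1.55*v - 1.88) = -0.83*v^4 + 2.7*v^3 + 2.59*v^2 + 0.03*v + 6.7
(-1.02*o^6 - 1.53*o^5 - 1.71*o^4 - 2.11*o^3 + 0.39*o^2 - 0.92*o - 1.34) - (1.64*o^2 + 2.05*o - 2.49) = -1.02*o^6 - 1.53*o^5 - 1.71*o^4 - 2.11*o^3 - 1.25*o^2 - 2.97*o + 1.15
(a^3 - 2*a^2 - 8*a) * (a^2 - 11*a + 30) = a^5 - 13*a^4 + 44*a^3 + 28*a^2 - 240*a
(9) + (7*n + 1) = 7*n + 10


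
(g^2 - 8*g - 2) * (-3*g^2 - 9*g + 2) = -3*g^4 + 15*g^3 + 80*g^2 + 2*g - 4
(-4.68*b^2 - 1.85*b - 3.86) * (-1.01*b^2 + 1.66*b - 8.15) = 4.7268*b^4 - 5.9003*b^3 + 38.9696*b^2 + 8.6699*b + 31.459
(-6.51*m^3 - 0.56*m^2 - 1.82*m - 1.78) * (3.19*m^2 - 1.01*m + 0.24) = -20.7669*m^5 + 4.7887*m^4 - 6.8026*m^3 - 3.9744*m^2 + 1.361*m - 0.4272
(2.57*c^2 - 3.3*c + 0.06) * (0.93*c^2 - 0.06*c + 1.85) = 2.3901*c^4 - 3.2232*c^3 + 5.0083*c^2 - 6.1086*c + 0.111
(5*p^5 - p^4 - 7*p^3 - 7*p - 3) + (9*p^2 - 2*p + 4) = 5*p^5 - p^4 - 7*p^3 + 9*p^2 - 9*p + 1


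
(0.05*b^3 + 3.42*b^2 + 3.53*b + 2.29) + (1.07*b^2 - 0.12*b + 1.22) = 0.05*b^3 + 4.49*b^2 + 3.41*b + 3.51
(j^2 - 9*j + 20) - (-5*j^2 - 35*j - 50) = 6*j^2 + 26*j + 70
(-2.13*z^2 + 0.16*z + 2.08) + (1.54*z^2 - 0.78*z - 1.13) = -0.59*z^2 - 0.62*z + 0.95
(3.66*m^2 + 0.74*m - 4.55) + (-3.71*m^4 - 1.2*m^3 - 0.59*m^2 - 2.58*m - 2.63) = -3.71*m^4 - 1.2*m^3 + 3.07*m^2 - 1.84*m - 7.18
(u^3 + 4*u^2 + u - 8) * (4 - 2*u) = -2*u^4 - 4*u^3 + 14*u^2 + 20*u - 32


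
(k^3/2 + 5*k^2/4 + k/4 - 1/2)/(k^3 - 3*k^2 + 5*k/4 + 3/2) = (2*k^3 + 5*k^2 + k - 2)/(4*k^3 - 12*k^2 + 5*k + 6)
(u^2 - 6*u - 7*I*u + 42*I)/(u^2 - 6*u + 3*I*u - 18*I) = (u - 7*I)/(u + 3*I)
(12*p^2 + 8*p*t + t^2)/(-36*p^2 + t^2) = (-2*p - t)/(6*p - t)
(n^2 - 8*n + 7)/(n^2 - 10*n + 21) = (n - 1)/(n - 3)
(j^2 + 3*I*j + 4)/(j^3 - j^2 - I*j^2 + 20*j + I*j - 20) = (j - I)/(j^2 - j*(1 + 5*I) + 5*I)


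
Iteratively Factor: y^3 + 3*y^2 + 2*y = (y + 2)*(y^2 + y) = y*(y + 2)*(y + 1)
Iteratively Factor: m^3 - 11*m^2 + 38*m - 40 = (m - 5)*(m^2 - 6*m + 8) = (m - 5)*(m - 2)*(m - 4)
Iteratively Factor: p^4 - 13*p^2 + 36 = (p - 3)*(p^3 + 3*p^2 - 4*p - 12) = (p - 3)*(p + 2)*(p^2 + p - 6) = (p - 3)*(p + 2)*(p + 3)*(p - 2)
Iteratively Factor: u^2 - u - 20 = (u + 4)*(u - 5)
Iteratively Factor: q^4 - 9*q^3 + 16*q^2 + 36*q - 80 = (q - 2)*(q^3 - 7*q^2 + 2*q + 40) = (q - 4)*(q - 2)*(q^2 - 3*q - 10) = (q - 5)*(q - 4)*(q - 2)*(q + 2)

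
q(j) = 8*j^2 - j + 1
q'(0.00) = -1.00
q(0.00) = 1.00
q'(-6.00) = -97.00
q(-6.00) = 295.00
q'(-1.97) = -32.52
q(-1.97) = 34.02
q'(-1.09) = -18.44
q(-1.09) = 11.59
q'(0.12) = 0.92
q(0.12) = 1.00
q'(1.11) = 16.76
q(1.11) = 9.75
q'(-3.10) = -50.60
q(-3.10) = 80.98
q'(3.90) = 61.40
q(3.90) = 118.78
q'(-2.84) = -46.44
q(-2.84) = 68.36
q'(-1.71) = -28.36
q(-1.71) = 26.10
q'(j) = 16*j - 1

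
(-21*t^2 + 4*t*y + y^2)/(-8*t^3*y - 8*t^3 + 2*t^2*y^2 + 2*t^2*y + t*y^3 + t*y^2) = (-21*t^2 + 4*t*y + y^2)/(t*(-8*t^2*y - 8*t^2 + 2*t*y^2 + 2*t*y + y^3 + y^2))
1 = 1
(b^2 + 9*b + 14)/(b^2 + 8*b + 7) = (b + 2)/(b + 1)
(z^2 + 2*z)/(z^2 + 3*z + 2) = z/(z + 1)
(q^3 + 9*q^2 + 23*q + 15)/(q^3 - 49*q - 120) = (q + 1)/(q - 8)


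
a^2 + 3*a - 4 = (a - 1)*(a + 4)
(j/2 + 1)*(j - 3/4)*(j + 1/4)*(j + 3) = j^4/2 + 9*j^3/4 + 53*j^2/32 - 63*j/32 - 9/16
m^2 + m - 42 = (m - 6)*(m + 7)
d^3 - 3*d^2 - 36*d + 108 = (d - 6)*(d - 3)*(d + 6)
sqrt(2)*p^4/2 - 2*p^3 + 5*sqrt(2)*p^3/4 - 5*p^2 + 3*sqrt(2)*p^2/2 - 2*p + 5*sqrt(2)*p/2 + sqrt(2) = (p + 1/2)*(p - sqrt(2))^2*(sqrt(2)*p/2 + sqrt(2))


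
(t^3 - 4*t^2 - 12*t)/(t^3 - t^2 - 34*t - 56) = t*(t - 6)/(t^2 - 3*t - 28)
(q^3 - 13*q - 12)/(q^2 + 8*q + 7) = (q^2 - q - 12)/(q + 7)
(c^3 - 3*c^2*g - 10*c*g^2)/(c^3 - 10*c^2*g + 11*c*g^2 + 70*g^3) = c/(c - 7*g)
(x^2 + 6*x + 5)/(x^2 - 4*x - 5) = (x + 5)/(x - 5)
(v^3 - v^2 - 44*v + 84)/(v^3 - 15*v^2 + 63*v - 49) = (v^3 - v^2 - 44*v + 84)/(v^3 - 15*v^2 + 63*v - 49)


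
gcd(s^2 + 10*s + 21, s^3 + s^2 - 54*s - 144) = s + 3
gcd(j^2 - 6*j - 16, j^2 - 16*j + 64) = j - 8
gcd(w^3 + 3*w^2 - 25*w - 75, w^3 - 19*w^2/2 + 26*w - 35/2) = w - 5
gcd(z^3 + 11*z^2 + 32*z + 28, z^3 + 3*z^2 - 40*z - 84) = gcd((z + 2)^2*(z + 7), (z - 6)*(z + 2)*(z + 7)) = z^2 + 9*z + 14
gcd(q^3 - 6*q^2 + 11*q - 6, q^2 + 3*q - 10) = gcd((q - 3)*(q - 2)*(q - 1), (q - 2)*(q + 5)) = q - 2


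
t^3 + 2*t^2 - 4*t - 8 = (t - 2)*(t + 2)^2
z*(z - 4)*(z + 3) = z^3 - z^2 - 12*z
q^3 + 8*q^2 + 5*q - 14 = (q - 1)*(q + 2)*(q + 7)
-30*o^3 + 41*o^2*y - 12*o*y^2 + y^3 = (-6*o + y)*(-5*o + y)*(-o + y)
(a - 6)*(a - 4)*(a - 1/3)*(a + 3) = a^4 - 22*a^3/3 - 11*a^2/3 + 74*a - 24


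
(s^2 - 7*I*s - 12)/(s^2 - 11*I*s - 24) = (s - 4*I)/(s - 8*I)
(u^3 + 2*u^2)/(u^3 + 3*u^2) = (u + 2)/(u + 3)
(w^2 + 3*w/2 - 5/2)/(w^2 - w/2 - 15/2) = (w - 1)/(w - 3)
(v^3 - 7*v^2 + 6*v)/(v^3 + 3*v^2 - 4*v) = (v - 6)/(v + 4)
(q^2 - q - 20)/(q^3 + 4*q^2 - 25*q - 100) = 1/(q + 5)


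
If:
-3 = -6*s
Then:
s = 1/2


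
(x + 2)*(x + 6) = x^2 + 8*x + 12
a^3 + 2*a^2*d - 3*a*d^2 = a*(a - d)*(a + 3*d)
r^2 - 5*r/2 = r*(r - 5/2)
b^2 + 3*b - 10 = (b - 2)*(b + 5)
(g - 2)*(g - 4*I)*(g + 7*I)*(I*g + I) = I*g^4 - 3*g^3 - I*g^3 + 3*g^2 + 26*I*g^2 + 6*g - 28*I*g - 56*I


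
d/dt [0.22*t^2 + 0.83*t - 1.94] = 0.44*t + 0.83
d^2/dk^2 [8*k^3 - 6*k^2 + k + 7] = 48*k - 12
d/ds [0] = 0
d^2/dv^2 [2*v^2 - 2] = 4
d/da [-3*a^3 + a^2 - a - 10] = -9*a^2 + 2*a - 1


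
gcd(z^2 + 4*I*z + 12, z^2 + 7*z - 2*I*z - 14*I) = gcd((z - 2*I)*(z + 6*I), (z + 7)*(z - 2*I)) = z - 2*I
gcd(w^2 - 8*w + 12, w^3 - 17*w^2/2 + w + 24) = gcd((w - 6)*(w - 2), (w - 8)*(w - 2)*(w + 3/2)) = w - 2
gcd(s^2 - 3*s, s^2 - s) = s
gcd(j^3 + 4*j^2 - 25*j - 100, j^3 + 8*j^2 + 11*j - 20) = j^2 + 9*j + 20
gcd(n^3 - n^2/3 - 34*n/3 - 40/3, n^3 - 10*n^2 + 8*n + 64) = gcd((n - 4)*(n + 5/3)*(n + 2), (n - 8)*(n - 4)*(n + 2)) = n^2 - 2*n - 8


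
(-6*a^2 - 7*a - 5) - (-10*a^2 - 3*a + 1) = 4*a^2 - 4*a - 6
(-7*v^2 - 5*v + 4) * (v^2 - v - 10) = -7*v^4 + 2*v^3 + 79*v^2 + 46*v - 40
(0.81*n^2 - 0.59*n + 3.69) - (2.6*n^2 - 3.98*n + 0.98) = -1.79*n^2 + 3.39*n + 2.71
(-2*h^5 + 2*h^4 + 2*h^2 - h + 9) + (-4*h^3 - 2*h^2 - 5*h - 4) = -2*h^5 + 2*h^4 - 4*h^3 - 6*h + 5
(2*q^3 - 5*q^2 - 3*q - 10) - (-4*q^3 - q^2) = 6*q^3 - 4*q^2 - 3*q - 10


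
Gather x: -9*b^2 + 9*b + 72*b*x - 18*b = -9*b^2 + 72*b*x - 9*b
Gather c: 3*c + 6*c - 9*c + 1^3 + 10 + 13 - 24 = 0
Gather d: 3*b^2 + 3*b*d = 3*b^2 + 3*b*d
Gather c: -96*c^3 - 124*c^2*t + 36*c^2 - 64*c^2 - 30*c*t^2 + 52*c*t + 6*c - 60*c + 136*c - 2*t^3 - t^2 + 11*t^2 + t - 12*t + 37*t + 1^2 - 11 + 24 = -96*c^3 + c^2*(-124*t - 28) + c*(-30*t^2 + 52*t + 82) - 2*t^3 + 10*t^2 + 26*t + 14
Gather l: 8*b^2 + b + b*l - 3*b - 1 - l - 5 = 8*b^2 - 2*b + l*(b - 1) - 6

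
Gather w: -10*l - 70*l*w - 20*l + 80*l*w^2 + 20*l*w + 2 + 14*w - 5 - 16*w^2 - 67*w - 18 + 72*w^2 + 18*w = -30*l + w^2*(80*l + 56) + w*(-50*l - 35) - 21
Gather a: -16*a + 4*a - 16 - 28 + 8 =-12*a - 36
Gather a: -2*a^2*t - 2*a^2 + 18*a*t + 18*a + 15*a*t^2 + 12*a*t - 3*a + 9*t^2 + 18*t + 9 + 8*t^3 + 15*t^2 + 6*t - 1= a^2*(-2*t - 2) + a*(15*t^2 + 30*t + 15) + 8*t^3 + 24*t^2 + 24*t + 8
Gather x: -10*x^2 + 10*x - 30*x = -10*x^2 - 20*x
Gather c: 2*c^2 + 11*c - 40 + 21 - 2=2*c^2 + 11*c - 21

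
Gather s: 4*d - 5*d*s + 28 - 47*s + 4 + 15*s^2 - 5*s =4*d + 15*s^2 + s*(-5*d - 52) + 32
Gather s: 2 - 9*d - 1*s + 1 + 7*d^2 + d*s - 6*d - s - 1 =7*d^2 - 15*d + s*(d - 2) + 2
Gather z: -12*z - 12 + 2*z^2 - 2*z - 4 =2*z^2 - 14*z - 16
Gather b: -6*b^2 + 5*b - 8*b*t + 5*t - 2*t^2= -6*b^2 + b*(5 - 8*t) - 2*t^2 + 5*t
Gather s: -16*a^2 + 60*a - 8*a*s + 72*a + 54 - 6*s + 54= -16*a^2 + 132*a + s*(-8*a - 6) + 108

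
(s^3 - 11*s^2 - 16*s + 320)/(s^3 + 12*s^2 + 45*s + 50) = (s^2 - 16*s + 64)/(s^2 + 7*s + 10)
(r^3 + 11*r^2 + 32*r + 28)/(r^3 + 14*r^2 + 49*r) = (r^2 + 4*r + 4)/(r*(r + 7))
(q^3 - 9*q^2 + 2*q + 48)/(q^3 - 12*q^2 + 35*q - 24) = (q + 2)/(q - 1)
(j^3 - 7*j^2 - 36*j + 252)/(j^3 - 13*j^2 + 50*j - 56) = (j^2 - 36)/(j^2 - 6*j + 8)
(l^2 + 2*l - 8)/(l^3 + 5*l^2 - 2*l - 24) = 1/(l + 3)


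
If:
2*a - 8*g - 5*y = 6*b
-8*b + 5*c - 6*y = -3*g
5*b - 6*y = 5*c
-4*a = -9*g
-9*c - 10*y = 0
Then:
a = 0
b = 0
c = 0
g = 0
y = 0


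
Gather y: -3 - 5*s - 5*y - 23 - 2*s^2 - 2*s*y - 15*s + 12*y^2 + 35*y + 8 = -2*s^2 - 20*s + 12*y^2 + y*(30 - 2*s) - 18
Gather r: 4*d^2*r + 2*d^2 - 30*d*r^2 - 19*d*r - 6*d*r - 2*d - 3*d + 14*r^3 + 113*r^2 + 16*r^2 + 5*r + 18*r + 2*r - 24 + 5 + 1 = 2*d^2 - 5*d + 14*r^3 + r^2*(129 - 30*d) + r*(4*d^2 - 25*d + 25) - 18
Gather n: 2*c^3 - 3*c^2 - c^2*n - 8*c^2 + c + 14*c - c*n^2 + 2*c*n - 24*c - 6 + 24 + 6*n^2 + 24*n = 2*c^3 - 11*c^2 - 9*c + n^2*(6 - c) + n*(-c^2 + 2*c + 24) + 18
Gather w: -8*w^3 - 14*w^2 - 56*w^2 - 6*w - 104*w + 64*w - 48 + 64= -8*w^3 - 70*w^2 - 46*w + 16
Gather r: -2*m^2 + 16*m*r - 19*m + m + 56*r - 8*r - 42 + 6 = -2*m^2 - 18*m + r*(16*m + 48) - 36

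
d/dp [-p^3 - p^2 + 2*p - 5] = -3*p^2 - 2*p + 2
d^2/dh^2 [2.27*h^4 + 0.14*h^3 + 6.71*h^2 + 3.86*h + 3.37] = 27.24*h^2 + 0.84*h + 13.42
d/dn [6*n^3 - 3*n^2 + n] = 18*n^2 - 6*n + 1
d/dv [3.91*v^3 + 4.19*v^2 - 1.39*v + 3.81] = 11.73*v^2 + 8.38*v - 1.39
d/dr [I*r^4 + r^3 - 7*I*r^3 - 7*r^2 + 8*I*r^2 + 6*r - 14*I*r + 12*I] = 4*I*r^3 + r^2*(3 - 21*I) + r*(-14 + 16*I) + 6 - 14*I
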